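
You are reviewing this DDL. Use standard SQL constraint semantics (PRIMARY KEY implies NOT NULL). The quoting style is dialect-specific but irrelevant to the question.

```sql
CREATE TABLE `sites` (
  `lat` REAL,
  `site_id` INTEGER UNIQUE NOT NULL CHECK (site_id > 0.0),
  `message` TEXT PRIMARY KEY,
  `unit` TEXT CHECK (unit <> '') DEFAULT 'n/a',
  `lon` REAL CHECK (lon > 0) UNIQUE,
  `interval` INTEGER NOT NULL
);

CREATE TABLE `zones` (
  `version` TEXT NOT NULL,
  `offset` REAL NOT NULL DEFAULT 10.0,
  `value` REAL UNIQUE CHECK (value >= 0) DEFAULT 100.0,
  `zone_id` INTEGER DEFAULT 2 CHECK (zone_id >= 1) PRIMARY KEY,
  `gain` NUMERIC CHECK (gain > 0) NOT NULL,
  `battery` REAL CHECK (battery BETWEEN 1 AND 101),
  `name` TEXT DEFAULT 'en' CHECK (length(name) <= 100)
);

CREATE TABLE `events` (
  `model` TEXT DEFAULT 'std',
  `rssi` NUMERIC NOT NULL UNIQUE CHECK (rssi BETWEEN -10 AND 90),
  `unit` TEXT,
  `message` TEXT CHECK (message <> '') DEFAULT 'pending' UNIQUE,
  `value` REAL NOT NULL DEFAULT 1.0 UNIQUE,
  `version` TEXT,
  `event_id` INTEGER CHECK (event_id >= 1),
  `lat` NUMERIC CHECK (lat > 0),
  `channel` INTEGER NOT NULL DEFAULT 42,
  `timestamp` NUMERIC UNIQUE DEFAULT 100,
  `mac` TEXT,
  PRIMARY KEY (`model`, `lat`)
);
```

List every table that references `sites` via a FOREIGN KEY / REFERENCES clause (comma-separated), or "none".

none

No REFERENCES clause anywhere in the schema names sites.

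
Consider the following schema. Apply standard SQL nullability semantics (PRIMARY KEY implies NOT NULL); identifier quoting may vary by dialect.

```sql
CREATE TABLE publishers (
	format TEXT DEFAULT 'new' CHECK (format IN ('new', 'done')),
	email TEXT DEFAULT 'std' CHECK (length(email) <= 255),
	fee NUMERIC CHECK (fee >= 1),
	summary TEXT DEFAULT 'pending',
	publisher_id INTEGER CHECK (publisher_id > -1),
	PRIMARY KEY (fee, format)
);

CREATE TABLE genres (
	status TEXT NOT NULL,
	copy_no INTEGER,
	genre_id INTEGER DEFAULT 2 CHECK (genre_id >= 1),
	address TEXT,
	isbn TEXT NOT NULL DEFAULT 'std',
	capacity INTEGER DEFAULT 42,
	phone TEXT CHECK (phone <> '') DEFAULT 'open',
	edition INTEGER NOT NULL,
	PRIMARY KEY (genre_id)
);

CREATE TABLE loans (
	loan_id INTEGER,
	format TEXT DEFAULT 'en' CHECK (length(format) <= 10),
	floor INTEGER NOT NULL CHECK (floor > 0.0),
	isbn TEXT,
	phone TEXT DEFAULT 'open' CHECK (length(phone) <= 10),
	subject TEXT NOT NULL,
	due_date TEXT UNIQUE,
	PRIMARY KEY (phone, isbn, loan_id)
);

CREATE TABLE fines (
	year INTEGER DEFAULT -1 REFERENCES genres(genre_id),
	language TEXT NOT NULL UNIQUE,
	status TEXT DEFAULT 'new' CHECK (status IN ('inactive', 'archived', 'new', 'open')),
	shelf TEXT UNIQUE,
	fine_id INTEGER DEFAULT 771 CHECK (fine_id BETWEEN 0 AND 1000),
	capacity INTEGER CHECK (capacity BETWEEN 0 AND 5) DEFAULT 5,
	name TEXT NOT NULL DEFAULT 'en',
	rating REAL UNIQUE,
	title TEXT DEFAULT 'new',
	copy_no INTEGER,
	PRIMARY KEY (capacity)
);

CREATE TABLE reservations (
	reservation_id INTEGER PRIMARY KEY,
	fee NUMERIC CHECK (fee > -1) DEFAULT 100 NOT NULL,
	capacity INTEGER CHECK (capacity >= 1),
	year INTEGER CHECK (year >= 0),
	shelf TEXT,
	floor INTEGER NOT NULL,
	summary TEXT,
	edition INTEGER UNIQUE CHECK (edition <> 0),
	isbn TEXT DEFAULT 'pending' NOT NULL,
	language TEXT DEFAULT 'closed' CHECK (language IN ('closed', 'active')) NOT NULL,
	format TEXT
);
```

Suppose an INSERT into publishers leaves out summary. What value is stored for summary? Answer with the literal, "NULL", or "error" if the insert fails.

'pending'

summary has an explicit DEFAULT 'pending'.
When the column is omitted from an INSERT, that default is used.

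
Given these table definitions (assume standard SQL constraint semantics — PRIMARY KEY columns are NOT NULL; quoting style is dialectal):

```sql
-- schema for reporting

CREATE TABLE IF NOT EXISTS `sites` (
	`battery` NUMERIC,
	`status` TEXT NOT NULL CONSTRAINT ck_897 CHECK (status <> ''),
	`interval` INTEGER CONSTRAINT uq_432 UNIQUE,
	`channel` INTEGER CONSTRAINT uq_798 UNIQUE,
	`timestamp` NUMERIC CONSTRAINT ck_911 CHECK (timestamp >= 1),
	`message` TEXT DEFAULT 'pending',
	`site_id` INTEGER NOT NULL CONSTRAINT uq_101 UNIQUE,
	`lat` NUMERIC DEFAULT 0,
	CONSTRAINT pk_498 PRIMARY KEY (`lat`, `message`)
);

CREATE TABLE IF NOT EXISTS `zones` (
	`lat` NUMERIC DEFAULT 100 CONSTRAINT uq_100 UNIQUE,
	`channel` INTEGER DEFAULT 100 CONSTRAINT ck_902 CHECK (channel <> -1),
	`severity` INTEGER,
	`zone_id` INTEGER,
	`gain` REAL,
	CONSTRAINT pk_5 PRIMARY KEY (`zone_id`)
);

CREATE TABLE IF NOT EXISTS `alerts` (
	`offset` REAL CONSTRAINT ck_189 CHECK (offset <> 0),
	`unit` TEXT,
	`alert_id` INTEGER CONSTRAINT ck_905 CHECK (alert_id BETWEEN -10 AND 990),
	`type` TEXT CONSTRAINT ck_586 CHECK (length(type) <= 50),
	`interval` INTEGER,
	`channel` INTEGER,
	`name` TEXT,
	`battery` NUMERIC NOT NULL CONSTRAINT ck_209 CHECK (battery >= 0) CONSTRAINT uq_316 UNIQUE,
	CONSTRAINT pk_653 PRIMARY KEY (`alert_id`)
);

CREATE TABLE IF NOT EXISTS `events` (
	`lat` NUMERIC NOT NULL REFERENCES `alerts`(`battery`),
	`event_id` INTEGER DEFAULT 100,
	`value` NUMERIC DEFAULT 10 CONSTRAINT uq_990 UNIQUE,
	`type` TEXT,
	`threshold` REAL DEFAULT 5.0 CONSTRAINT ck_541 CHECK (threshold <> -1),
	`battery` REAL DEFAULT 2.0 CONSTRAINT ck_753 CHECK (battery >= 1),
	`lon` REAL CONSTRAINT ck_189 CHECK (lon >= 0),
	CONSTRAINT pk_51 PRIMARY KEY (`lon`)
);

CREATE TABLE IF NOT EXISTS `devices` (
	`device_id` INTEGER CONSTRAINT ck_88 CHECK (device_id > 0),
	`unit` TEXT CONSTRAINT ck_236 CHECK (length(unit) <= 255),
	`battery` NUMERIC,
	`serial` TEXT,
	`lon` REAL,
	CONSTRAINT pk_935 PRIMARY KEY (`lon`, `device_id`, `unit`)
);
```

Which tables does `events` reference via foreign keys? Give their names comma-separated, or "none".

- lat REFERENCES alerts(battery).

alerts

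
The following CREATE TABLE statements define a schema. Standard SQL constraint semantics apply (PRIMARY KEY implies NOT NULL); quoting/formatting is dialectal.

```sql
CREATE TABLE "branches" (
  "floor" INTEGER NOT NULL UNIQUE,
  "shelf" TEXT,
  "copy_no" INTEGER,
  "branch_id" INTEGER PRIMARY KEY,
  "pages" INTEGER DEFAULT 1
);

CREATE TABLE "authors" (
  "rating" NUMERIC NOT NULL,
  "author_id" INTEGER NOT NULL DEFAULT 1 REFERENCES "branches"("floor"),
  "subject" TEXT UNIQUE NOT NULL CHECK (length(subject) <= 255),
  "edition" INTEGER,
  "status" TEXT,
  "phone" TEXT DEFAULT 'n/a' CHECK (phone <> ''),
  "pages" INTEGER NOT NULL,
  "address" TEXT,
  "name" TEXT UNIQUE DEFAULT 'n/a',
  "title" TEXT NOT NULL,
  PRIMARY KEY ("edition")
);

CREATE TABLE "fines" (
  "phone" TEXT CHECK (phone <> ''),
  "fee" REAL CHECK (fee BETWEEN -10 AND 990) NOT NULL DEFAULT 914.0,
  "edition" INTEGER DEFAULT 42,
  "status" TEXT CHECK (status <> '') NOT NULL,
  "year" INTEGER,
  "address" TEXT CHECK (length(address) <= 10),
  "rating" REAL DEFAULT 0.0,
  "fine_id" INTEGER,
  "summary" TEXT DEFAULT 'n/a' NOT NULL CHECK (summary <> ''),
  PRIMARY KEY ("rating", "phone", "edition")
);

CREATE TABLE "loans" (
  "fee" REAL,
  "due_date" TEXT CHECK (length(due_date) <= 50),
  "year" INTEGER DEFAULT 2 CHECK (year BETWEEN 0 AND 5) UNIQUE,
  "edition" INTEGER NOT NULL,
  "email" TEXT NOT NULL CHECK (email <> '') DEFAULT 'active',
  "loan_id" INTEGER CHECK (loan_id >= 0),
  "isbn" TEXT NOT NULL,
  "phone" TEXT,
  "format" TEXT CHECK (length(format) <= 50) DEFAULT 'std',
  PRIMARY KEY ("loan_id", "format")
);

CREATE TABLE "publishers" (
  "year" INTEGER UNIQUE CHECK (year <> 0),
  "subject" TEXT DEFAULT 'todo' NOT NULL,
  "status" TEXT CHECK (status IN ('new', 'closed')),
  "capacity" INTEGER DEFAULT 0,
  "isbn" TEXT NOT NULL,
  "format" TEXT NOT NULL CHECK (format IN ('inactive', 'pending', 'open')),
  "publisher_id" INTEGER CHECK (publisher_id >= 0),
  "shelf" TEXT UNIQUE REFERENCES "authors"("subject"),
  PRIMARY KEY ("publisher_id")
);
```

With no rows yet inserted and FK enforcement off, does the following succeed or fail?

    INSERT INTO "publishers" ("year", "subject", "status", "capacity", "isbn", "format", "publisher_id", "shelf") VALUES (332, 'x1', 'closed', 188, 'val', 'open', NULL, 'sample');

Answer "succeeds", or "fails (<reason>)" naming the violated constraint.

fails (NOT NULL on publisher_id)

publisher_id is explicitly set to NULL, but publisher_id is part of the PRIMARY KEY (implied NOT NULL).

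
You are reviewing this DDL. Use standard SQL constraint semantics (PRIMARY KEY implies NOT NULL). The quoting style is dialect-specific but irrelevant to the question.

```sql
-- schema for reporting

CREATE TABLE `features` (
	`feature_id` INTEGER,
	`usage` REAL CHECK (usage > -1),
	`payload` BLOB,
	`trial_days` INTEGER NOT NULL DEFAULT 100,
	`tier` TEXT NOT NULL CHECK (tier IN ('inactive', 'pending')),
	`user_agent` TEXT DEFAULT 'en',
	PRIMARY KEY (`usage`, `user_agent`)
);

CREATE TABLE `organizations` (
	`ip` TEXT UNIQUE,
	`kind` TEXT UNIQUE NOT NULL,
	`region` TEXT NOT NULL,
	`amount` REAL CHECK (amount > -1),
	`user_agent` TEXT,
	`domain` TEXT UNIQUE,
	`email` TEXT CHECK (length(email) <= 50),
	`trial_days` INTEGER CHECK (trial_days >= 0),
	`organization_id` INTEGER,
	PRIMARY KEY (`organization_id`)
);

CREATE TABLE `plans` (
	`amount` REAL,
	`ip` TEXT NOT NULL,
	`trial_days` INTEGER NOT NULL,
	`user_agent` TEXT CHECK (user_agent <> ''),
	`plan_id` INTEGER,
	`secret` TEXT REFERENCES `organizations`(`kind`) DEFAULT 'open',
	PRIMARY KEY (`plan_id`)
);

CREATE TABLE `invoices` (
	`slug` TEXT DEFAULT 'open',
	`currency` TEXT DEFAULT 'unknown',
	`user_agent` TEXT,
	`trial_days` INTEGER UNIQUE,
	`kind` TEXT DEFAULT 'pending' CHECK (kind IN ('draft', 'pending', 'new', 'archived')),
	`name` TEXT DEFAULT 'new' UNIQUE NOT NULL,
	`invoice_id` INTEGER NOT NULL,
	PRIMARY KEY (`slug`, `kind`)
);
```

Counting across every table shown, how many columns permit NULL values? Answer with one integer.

14

features: 2 nullable (feature_id, payload — PK (usage, user_agent) and explicit NOT NULL columns excluded).
organizations: 6 nullable (ip, amount, user_agent, domain, email, trial_days — PK (organization_id) and explicit NOT NULL columns excluded).
plans: 3 nullable (amount, user_agent, secret — PK (plan_id) and explicit NOT NULL columns excluded).
invoices: 3 nullable (currency, user_agent, trial_days — PK (slug, kind) and explicit NOT NULL columns excluded).
Total: 2 + 6 + 3 + 3 = 14.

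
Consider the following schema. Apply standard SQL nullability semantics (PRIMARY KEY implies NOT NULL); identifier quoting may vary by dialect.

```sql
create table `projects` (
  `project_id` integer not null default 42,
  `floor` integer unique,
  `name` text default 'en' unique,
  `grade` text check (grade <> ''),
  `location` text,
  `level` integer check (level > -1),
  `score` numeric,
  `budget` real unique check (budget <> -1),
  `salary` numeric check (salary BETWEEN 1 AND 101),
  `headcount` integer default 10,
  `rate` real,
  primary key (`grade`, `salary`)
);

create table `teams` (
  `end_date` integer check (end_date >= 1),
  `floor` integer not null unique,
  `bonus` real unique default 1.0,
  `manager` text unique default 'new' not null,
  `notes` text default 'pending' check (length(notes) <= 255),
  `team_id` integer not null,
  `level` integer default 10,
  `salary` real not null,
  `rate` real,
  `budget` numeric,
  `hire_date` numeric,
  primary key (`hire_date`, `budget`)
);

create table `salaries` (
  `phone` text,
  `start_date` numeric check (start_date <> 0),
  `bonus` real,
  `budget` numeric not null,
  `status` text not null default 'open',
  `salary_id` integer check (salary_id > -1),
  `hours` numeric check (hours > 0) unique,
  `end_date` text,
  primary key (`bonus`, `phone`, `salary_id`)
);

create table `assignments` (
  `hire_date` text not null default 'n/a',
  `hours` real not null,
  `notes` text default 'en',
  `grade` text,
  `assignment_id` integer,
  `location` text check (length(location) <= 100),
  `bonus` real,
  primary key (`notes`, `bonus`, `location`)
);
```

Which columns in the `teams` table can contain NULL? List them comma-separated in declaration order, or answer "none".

end_date, bonus, notes, level, rate

- end_date: CHECK does not forbid NULL (a CHECK constraint passes when its expression is NULL) → nullable.
- floor: declared NOT NULL → not nullable.
- bonus: UNIQUE does not imply NOT NULL → nullable.
- manager: declared NOT NULL → not nullable.
- notes: CHECK does not forbid NULL (a CHECK constraint passes when its expression is NULL) → nullable.
- team_id: declared NOT NULL → not nullable.
- level: DEFAULT only fills an omitted column; an explicit NULL is still allowed → nullable.
- salary: declared NOT NULL → not nullable.
- rate: no NOT NULL constraint applies → nullable.
- budget: part of the PRIMARY KEY, which implies NOT NULL → not nullable.
- hire_date: part of the PRIMARY KEY, which implies NOT NULL → not nullable.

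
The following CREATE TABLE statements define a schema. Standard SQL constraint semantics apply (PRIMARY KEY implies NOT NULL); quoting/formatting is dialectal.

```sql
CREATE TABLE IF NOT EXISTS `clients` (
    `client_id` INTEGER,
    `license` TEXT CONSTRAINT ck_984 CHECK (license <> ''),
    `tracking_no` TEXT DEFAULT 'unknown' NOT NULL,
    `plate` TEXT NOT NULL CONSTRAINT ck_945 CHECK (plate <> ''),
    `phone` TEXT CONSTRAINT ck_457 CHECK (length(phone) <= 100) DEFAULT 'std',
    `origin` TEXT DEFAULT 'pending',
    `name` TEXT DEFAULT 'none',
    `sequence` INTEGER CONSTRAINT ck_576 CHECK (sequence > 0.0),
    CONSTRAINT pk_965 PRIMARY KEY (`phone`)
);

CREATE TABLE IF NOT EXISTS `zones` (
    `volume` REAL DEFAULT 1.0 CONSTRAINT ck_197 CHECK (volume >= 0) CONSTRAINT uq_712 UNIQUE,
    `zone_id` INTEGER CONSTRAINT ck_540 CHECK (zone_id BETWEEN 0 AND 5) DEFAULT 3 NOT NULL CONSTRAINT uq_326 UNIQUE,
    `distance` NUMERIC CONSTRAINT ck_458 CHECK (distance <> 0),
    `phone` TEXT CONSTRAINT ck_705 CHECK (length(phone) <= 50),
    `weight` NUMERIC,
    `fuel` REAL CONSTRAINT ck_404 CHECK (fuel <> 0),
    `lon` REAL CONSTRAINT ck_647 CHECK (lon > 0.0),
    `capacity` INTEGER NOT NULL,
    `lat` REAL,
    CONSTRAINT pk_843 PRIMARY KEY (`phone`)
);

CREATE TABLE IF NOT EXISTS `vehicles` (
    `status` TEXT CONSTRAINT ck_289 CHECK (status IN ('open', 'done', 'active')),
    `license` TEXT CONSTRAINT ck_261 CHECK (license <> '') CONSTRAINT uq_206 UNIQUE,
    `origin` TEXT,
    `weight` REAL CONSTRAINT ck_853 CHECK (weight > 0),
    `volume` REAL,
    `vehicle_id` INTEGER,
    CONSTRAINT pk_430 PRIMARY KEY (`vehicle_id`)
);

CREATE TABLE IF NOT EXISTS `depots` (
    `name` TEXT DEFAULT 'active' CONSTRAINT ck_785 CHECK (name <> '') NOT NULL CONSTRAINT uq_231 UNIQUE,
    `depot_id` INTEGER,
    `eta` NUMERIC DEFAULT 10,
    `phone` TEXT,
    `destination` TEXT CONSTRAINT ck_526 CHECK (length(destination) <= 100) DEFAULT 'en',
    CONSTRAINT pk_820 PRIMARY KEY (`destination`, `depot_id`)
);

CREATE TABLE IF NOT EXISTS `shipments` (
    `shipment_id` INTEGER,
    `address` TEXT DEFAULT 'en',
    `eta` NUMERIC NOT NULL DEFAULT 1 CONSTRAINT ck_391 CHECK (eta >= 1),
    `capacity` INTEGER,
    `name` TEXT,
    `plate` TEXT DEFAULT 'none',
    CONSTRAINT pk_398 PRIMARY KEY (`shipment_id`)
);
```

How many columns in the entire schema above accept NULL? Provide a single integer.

22

clients: 5 nullable (client_id, license, origin, name, sequence — PK (phone) and explicit NOT NULL columns excluded).
zones: 6 nullable (volume, distance, weight, fuel, lon, lat — PK (phone) and explicit NOT NULL columns excluded).
vehicles: 5 nullable (status, license, origin, weight, volume — PK (vehicle_id) and explicit NOT NULL columns excluded).
depots: 2 nullable (eta, phone — PK (destination, depot_id) and explicit NOT NULL columns excluded).
shipments: 4 nullable (address, capacity, name, plate — PK (shipment_id) and explicit NOT NULL columns excluded).
Total: 5 + 6 + 5 + 2 + 4 = 22.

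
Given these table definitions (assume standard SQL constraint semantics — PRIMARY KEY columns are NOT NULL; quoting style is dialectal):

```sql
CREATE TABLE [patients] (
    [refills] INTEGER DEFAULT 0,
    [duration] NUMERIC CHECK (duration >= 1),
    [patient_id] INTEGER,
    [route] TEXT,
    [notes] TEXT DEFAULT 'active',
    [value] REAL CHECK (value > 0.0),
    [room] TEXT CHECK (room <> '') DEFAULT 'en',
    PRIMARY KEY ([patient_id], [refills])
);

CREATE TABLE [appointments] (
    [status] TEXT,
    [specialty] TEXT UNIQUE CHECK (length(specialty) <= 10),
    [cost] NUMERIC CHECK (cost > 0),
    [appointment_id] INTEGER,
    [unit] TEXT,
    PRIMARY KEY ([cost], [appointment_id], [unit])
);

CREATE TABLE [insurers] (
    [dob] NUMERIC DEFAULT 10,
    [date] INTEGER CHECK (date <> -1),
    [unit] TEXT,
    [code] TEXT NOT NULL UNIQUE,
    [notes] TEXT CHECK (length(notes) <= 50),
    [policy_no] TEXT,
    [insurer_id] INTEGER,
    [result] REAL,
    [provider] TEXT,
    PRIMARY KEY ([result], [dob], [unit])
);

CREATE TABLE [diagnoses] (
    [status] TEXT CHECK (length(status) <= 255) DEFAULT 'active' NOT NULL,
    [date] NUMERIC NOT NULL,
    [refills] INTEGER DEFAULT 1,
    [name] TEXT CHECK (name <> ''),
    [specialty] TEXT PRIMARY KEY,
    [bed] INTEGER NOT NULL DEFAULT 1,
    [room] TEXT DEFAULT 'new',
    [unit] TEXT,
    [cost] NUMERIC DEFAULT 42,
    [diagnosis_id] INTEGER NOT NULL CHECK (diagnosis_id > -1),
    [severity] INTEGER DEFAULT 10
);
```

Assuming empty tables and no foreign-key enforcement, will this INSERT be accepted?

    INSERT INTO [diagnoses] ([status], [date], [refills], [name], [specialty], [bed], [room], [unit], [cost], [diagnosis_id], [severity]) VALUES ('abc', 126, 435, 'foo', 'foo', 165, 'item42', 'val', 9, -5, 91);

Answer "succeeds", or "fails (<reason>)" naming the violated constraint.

fails (CHECK on diagnosis_id)

The value -5 for diagnosis_id violates CHECK (diagnosis_id > -1).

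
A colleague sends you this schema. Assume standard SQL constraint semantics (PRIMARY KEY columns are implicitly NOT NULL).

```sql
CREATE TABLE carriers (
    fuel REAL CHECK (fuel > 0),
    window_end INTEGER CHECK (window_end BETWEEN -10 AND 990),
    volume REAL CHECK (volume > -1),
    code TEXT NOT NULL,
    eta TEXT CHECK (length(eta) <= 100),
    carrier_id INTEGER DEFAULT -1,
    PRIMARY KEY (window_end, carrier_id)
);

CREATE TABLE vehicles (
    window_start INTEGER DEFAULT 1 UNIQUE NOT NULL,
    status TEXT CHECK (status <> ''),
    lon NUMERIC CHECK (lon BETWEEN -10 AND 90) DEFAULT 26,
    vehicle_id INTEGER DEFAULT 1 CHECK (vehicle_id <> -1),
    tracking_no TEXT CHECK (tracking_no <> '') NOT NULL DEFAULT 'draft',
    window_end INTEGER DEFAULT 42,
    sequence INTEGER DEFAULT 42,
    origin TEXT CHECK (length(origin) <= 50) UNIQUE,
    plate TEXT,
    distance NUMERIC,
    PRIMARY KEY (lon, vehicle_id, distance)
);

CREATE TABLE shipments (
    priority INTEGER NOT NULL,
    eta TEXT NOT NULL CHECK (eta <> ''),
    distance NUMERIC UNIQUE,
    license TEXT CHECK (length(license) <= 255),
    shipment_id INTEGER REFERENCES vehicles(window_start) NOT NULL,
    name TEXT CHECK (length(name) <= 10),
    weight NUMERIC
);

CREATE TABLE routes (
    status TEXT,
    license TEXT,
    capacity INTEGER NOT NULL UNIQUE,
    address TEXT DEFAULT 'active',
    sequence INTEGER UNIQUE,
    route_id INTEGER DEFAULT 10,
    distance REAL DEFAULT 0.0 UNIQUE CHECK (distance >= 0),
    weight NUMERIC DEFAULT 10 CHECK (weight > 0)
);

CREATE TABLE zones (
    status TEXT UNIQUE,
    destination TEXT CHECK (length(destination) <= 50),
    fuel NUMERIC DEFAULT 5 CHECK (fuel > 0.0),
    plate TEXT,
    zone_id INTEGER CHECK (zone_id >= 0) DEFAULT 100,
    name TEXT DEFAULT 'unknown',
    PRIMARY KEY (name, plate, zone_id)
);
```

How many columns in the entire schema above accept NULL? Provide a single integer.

22

carriers: 3 nullable (fuel, volume, eta — PK (window_end, carrier_id) and explicit NOT NULL columns excluded).
vehicles: 5 nullable (status, window_end, sequence, origin, plate — PK (lon, vehicle_id, distance) and explicit NOT NULL columns excluded).
shipments: 4 nullable (distance, license, name, weight — PK none and explicit NOT NULL columns excluded).
routes: 7 nullable (status, license, address, sequence, route_id, distance, weight — PK none and explicit NOT NULL columns excluded).
zones: 3 nullable (status, destination, fuel — PK (name, plate, zone_id) and explicit NOT NULL columns excluded).
Total: 3 + 5 + 4 + 7 + 3 = 22.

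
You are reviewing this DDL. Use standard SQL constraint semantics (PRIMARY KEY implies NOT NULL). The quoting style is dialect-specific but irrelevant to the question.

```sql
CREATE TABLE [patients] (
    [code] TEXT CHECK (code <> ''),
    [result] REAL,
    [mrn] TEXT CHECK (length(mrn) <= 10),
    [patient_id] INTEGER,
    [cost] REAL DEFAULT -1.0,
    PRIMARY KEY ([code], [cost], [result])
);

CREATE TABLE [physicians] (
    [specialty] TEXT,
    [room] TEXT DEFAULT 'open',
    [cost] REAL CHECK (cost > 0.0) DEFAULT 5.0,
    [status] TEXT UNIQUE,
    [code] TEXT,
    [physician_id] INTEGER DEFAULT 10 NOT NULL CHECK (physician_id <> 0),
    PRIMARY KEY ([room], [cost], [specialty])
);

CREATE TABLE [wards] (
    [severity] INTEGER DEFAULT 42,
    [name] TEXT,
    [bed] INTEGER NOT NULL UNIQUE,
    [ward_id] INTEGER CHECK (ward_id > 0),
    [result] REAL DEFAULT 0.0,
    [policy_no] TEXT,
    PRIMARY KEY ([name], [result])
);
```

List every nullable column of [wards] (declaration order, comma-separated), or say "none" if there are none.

severity, ward_id, policy_no

- severity: DEFAULT only fills an omitted column; an explicit NULL is still allowed → nullable.
- name: part of the PRIMARY KEY, which implies NOT NULL → not nullable.
- bed: declared NOT NULL → not nullable.
- ward_id: CHECK does not forbid NULL (a CHECK constraint passes when its expression is NULL) → nullable.
- result: part of the PRIMARY KEY, which implies NOT NULL → not nullable.
- policy_no: no NOT NULL constraint applies → nullable.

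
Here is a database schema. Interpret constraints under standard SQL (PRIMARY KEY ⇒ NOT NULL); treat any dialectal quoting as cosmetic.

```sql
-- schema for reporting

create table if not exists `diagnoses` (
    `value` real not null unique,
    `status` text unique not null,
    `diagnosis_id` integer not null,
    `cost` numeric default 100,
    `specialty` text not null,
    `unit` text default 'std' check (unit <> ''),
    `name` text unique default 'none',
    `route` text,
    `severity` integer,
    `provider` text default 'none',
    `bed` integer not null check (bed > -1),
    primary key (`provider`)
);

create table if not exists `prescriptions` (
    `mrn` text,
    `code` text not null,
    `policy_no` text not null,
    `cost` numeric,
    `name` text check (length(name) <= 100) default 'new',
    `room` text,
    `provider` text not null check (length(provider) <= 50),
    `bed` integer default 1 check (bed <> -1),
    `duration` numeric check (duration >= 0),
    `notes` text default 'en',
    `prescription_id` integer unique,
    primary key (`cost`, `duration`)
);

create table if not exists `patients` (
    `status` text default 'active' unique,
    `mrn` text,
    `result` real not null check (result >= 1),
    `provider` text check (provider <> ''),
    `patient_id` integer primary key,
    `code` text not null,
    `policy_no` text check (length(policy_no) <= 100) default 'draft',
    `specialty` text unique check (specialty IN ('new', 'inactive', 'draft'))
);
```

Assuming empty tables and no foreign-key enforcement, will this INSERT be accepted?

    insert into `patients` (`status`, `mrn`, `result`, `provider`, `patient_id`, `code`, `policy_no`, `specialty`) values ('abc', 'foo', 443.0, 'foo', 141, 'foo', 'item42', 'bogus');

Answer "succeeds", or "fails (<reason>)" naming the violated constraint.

The value 'bogus' for specialty violates CHECK (specialty IN ('new', 'inactive', 'draft')).

fails (CHECK on specialty)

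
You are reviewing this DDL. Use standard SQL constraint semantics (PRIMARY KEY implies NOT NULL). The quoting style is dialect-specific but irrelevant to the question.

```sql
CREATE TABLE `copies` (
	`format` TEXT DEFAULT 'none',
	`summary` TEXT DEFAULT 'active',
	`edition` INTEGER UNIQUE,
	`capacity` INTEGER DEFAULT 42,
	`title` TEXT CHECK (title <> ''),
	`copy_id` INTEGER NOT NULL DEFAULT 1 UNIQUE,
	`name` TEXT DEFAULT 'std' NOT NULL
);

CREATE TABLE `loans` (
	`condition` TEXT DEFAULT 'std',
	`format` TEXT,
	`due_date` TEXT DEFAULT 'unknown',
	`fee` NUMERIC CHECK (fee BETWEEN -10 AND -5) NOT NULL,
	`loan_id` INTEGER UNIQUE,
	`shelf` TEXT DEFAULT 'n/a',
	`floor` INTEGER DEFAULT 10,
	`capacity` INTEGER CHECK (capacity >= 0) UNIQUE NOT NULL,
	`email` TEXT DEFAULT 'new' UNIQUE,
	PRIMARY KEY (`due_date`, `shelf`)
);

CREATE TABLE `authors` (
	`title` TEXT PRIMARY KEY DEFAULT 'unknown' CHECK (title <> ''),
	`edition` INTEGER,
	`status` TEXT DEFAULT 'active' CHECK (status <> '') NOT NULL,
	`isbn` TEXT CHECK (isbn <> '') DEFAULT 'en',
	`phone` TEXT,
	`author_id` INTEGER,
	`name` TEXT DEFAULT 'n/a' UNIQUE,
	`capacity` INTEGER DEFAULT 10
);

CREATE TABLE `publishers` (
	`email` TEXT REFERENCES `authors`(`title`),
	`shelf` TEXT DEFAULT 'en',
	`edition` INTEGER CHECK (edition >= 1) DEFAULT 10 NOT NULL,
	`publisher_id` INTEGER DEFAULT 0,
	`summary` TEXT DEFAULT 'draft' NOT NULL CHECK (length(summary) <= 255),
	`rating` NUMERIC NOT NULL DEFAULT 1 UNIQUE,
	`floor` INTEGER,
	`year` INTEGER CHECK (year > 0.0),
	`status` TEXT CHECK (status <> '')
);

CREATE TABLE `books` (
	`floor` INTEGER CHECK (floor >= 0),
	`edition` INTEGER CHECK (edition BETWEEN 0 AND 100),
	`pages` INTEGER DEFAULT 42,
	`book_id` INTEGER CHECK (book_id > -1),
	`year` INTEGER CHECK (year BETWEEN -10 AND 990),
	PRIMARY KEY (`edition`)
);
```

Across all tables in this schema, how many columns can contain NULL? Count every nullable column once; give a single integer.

copies: 5 nullable (format, summary, edition, capacity, title — PK none and explicit NOT NULL columns excluded).
loans: 5 nullable (condition, format, loan_id, floor, email — PK (due_date, shelf) and explicit NOT NULL columns excluded).
authors: 6 nullable (edition, isbn, phone, author_id, name, capacity — PK (title) and explicit NOT NULL columns excluded).
publishers: 6 nullable (email, shelf, publisher_id, floor, year, status — PK none and explicit NOT NULL columns excluded).
books: 4 nullable (floor, pages, book_id, year — PK (edition) and explicit NOT NULL columns excluded).
Total: 5 + 5 + 6 + 6 + 4 = 26.

26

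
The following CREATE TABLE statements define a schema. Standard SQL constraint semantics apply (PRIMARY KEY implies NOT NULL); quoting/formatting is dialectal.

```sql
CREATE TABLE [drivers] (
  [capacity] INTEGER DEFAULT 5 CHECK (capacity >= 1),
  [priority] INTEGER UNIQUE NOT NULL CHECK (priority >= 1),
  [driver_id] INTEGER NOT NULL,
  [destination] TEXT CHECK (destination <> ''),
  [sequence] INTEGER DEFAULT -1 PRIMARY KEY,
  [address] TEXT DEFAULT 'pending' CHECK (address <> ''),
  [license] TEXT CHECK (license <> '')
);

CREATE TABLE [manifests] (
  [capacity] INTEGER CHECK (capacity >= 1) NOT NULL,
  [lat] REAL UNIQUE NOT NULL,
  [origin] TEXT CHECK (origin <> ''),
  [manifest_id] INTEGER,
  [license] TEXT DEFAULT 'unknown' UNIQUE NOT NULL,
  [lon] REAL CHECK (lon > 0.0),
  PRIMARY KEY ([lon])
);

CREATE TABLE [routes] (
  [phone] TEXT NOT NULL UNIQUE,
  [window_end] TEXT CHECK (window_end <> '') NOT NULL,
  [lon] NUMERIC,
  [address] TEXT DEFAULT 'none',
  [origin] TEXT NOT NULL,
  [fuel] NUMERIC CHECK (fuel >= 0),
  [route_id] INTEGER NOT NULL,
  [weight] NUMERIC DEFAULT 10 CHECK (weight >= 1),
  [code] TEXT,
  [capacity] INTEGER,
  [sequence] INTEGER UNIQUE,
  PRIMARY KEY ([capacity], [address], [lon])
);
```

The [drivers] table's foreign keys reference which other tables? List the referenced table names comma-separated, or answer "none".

none

No column in drivers has a REFERENCES clause.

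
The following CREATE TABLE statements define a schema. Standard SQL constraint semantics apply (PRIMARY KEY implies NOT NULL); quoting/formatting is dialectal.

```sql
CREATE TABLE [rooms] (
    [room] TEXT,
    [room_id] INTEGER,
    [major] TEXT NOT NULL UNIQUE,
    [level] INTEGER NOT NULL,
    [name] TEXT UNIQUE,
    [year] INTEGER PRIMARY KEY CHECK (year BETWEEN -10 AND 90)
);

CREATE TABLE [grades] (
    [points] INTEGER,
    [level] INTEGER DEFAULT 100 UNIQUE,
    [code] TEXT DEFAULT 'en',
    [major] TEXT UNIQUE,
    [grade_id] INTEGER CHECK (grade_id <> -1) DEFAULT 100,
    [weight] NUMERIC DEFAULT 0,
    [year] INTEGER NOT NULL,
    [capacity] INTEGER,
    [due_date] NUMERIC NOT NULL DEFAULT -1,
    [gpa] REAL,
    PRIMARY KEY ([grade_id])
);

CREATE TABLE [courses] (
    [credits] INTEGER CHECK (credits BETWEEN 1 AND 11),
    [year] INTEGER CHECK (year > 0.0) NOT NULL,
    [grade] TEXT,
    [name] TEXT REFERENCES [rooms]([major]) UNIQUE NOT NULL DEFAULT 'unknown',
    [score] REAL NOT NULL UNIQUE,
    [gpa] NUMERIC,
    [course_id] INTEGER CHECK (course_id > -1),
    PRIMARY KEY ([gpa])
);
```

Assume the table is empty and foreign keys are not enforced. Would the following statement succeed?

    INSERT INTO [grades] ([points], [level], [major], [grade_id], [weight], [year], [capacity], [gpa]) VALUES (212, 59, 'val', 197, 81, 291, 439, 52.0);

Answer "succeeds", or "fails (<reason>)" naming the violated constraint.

succeeds

NOT NULL columns: due_date defaults to -1; grade_id is supplied; year is supplied.
CHECK constraints: 197 satisfies (grade_id <> -1).
No constraint is violated.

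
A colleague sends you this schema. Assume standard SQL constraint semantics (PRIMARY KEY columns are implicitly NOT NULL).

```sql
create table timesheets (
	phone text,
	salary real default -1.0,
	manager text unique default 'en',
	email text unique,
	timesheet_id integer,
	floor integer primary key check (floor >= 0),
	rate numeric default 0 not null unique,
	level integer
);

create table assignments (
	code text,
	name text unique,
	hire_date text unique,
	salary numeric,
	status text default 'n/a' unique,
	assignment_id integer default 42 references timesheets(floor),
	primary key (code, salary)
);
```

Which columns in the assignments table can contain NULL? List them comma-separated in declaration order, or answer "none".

- code: part of the PRIMARY KEY, which implies NOT NULL → not nullable.
- name: UNIQUE does not imply NOT NULL → nullable.
- hire_date: UNIQUE does not imply NOT NULL → nullable.
- salary: part of the PRIMARY KEY, which implies NOT NULL → not nullable.
- status: UNIQUE does not imply NOT NULL → nullable.
- assignment_id: a foreign key column may be NULL unless separately constrained → nullable.

name, hire_date, status, assignment_id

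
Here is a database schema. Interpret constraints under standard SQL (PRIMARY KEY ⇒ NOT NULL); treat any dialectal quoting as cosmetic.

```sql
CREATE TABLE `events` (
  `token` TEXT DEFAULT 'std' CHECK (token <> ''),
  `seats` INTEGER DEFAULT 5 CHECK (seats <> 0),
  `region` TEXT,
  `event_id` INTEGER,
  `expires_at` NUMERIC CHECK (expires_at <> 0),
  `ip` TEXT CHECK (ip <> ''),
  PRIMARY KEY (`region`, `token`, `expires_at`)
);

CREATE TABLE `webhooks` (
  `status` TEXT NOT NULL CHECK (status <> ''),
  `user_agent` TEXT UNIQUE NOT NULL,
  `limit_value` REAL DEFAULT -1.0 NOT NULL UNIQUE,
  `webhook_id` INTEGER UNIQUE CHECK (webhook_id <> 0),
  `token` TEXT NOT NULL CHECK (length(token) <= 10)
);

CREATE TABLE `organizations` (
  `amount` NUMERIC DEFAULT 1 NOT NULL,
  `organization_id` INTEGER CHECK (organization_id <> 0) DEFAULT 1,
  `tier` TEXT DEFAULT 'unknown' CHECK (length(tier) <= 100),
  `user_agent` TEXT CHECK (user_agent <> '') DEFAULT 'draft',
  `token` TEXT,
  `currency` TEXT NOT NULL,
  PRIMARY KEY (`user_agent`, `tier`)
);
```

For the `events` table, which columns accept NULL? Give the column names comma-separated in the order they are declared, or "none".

seats, event_id, ip

- token: part of the PRIMARY KEY, which implies NOT NULL → not nullable.
- seats: CHECK does not forbid NULL (a CHECK constraint passes when its expression is NULL) → nullable.
- region: part of the PRIMARY KEY, which implies NOT NULL → not nullable.
- event_id: no NOT NULL constraint applies → nullable.
- expires_at: part of the PRIMARY KEY, which implies NOT NULL → not nullable.
- ip: CHECK does not forbid NULL (a CHECK constraint passes when its expression is NULL) → nullable.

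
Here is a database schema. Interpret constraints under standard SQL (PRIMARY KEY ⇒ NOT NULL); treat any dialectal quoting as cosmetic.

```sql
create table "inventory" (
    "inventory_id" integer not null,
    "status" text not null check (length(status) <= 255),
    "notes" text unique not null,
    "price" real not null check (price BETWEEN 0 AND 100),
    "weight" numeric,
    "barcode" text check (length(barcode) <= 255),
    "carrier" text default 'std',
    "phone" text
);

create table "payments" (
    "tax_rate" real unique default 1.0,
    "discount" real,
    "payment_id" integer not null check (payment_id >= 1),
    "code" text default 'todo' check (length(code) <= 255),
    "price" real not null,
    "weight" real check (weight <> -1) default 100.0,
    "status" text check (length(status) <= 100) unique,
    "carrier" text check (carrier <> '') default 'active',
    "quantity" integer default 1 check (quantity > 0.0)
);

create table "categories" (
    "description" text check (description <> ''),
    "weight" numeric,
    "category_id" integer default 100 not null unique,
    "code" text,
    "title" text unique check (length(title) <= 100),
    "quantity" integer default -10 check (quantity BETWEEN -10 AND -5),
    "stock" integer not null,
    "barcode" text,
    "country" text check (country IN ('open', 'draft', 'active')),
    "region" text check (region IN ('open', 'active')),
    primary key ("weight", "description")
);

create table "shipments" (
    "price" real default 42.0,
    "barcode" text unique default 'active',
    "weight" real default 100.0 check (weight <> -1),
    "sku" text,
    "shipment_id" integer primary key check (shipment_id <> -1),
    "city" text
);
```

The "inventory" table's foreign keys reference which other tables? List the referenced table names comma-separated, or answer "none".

No column in inventory has a REFERENCES clause.

none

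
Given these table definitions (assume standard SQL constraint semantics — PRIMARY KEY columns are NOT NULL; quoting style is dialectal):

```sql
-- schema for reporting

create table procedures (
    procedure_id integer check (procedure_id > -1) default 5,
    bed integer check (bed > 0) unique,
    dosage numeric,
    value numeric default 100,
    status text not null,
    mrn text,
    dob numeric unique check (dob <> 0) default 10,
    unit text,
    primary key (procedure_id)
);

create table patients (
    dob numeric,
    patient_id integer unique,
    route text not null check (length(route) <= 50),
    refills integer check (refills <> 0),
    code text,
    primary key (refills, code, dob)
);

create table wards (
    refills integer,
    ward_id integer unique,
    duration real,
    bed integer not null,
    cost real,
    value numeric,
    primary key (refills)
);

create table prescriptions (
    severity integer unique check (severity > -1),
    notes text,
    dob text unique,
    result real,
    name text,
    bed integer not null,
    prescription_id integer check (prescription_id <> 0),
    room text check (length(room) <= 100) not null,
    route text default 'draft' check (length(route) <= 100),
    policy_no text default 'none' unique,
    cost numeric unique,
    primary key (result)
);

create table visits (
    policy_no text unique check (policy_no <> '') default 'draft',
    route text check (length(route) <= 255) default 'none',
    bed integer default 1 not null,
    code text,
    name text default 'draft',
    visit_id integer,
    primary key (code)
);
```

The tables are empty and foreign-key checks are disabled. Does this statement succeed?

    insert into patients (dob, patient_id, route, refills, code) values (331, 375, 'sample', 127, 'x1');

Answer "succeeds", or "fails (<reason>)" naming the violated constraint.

NOT NULL columns: code is supplied; dob is supplied; refills is supplied; route is supplied.
CHECK constraints: 'sample' satisfies (length(route) <= 50); 127 satisfies (refills <> 0).
No constraint is violated.

succeeds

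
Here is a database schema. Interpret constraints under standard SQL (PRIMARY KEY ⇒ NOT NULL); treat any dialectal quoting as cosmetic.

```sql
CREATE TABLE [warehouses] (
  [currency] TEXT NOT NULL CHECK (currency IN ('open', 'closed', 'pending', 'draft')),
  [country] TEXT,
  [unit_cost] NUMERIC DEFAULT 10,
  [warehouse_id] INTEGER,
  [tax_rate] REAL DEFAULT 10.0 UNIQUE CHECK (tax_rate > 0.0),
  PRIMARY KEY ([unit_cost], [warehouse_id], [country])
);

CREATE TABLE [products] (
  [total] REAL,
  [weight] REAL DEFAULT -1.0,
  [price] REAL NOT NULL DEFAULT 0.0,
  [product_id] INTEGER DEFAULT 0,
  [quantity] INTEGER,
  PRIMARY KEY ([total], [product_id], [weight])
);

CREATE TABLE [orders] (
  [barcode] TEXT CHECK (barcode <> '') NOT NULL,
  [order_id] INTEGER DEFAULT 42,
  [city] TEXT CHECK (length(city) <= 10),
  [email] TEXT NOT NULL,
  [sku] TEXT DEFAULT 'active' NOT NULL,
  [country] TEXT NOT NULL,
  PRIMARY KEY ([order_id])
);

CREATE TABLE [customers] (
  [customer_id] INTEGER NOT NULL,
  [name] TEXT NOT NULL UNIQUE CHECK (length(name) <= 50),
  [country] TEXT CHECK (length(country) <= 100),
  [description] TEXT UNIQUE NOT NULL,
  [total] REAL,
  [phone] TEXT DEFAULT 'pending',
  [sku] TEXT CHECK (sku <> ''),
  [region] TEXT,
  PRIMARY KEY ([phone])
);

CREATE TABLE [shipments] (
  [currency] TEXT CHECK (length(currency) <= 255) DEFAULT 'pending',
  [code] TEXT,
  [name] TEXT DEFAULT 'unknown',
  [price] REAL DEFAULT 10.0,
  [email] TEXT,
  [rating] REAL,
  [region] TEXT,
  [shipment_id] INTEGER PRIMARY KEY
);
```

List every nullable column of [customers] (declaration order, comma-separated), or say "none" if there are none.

- customer_id: declared NOT NULL → not nullable.
- name: declared NOT NULL → not nullable.
- country: CHECK does not forbid NULL (a CHECK constraint passes when its expression is NULL) → nullable.
- description: declared NOT NULL → not nullable.
- total: no NOT NULL constraint applies → nullable.
- phone: part of the PRIMARY KEY, which implies NOT NULL → not nullable.
- sku: CHECK does not forbid NULL (a CHECK constraint passes when its expression is NULL) → nullable.
- region: no NOT NULL constraint applies → nullable.

country, total, sku, region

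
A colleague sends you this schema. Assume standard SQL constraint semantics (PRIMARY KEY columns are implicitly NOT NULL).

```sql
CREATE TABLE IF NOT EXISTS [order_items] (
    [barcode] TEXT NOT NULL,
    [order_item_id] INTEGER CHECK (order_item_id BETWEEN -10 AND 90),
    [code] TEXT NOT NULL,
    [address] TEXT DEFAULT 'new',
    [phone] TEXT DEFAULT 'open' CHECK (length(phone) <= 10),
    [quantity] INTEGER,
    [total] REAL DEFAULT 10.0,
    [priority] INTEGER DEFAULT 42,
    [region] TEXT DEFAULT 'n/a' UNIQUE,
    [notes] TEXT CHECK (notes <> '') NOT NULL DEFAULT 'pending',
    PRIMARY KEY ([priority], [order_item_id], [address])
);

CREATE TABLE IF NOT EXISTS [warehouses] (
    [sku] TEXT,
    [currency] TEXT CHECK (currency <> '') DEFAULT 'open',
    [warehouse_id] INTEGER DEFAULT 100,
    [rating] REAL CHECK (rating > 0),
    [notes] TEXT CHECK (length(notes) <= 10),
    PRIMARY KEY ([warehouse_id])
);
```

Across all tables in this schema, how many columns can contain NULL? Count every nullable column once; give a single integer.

8

order_items: 4 nullable (phone, quantity, total, region — PK (priority, order_item_id, address) and explicit NOT NULL columns excluded).
warehouses: 4 nullable (sku, currency, rating, notes — PK (warehouse_id) and explicit NOT NULL columns excluded).
Total: 4 + 4 = 8.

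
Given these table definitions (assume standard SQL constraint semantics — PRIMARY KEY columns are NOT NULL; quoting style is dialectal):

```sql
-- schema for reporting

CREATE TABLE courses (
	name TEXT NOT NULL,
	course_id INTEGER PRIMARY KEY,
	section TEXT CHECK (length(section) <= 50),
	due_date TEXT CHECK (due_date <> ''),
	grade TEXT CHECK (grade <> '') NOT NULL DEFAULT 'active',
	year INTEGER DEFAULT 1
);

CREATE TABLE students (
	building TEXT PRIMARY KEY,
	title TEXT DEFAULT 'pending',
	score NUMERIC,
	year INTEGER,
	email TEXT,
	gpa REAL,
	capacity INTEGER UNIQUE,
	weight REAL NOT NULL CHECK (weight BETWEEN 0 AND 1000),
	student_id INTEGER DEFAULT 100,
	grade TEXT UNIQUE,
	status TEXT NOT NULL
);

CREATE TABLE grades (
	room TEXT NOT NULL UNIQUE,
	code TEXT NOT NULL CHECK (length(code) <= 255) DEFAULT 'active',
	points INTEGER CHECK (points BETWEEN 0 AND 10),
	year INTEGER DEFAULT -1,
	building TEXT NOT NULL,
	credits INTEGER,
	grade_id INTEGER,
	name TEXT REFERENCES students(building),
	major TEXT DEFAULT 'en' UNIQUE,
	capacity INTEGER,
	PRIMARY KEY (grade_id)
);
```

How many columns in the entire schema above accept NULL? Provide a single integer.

courses: 3 nullable (section, due_date, year — PK (course_id) and explicit NOT NULL columns excluded).
students: 8 nullable (title, score, year, email, gpa, capacity, student_id, grade — PK (building) and explicit NOT NULL columns excluded).
grades: 6 nullable (points, year, credits, name, major, capacity — PK (grade_id) and explicit NOT NULL columns excluded).
Total: 3 + 8 + 6 = 17.

17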